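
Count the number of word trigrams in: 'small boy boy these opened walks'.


Word trigrams from [6] words:
  Trigram 1: (small boy boy)
  Trigram 2: (boy boy these)
  Trigram 3: (boy these opened)
  Trigram 4: (these opened walks)
Total word trigrams: 6 - 2 = 4

4


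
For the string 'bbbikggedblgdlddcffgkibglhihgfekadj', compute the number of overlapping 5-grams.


String 'bbbikggedblgdlddcffgkibglhihgfekadj' has length L = 35.
Number of overlapping n-grams = L - n + 1
Substituting: 35 - 5 + 1 = 31

31


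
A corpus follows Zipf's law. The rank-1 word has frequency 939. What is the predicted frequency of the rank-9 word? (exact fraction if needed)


Zipf's law: freq(rank) = f1 / rank
f1 = 939, rank = 9
freq = 939 / 9
GCD(939, 9) = 3
Simplified: 313/3

313/3


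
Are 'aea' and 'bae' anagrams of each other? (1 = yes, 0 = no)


Sort characters of 'aea': 'aae'
Sort characters of 'bae': 'abe'
Sorted forms differ -> they are NOT anagrams
Result: 0

0


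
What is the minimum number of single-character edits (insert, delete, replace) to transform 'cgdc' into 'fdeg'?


Building DP table for s1='cgdc' (len 4) and s2='fdeg' (len 4):
       f  d  e  g
    0  1  2  3  4
  c 1  1  2  3  4
  g 2  2  2  3  3
  d 3  3  2  3  4
  c 4  4  3  3  4
Edit distance = dp[4][4] = 4

4


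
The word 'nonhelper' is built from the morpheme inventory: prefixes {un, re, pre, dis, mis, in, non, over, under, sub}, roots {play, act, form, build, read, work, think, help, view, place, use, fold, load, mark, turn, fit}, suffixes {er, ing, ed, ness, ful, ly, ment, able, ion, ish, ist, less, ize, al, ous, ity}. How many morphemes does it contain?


Segmenting 'nonhelper' against the inventory:
  'non' -> prefix (morpheme 1)
  'help' -> root (morpheme 2)
  'er' -> suffix (morpheme 3)
Total morphemes: 3

3


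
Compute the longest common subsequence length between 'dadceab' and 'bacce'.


DP table for LCS of 'dadceab' and 'bacce':
       b  a  c  c  e
    0  0  0  0  0  0
  d 0  0  0  0  0  0
  a 0  0  1  1  1  1
  d 0  0  1  1  1  1
  c 0  0  1  2  2  2
  e 0  0  1  2  2  3
  a 0  0  1  2  2  3
  b 0  1  1  2  2  3
LCS: 'ace'
LCS length = 3

3


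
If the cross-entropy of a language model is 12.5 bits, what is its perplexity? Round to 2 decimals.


Perplexity formula: PP = 2^H
H = 12.5
PP = 2^12.5
Decompose: 2^12.5 = 2^12 * 2^0.5 = 2^12 * sqrt(2)
2^12 = 4096, sqrt(2) ~ 1.4142136
PP ~ 4096 * 1.4142136 = 5792.6189056
Rounded to 2 decimals: 5792.62

5792.62


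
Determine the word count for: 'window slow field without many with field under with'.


Counting words by splitting on spaces:
  Word 1: 'window'
  Word 2: 'slow'
  Word 3: 'field'
  Word 4: 'without'
  Word 5: 'many'
  Word 6: 'with'
  Word 7: 'field'
  Word 8: 'under'
  Word 9: 'with'
Total words: 9

9


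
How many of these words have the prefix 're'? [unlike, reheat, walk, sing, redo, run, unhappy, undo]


Checking each word for prefix 're':
  'unlike' -> no (count: 0)
  'reheat' -> YES, starts with 're' (count: 1)
  'walk' -> no (count: 1)
  'sing' -> no (count: 1)
  'redo' -> YES, starts with 're' (count: 2)
  'run' -> no (count: 2)
  'unhappy' -> no (count: 2)
  'undo' -> no (count: 2)
Total with prefix 're': 2

2


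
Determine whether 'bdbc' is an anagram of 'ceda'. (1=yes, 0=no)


Sort characters of 'bdbc': 'bbcd'
Sort characters of 'ceda': 'acde'
Sorted forms differ -> they are NOT anagrams
Result: 0

0


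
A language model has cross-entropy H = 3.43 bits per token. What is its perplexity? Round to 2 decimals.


Perplexity formula: PP = 2^H
H = 3.43
PP = 2^3.43
Decompose: 2^3.43 = 2^3 * 2^0.43
2^3 = 8, 2^0.43 ~ 1.3472336
PP ~ 8 * 1.3472336 = 10.7778688
Rounded to 2 decimals: 10.78

10.78


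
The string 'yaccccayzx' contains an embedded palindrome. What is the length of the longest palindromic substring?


Scanning 'yaccccayzx' for palindromic substrings.
Substring at positions 0-7: 'yaccccay'.
Check: reverse('yaccccay') = 'yaccccay' -> palindrome confirmed.
Neighbouring characters ('-' / 'z') break symmetry, so it cannot extend further.
No longer palindromic substring exists; longest length = 8

8


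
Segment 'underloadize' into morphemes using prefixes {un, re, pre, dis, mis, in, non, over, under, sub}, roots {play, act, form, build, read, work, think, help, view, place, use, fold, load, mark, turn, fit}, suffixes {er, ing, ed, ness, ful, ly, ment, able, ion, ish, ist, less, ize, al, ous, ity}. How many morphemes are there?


Segmenting 'underloadize' against the inventory:
  'under' -> prefix (morpheme 1)
  'load' -> root (morpheme 2)
  'ize' -> suffix (morpheme 3)
Total morphemes: 3

3


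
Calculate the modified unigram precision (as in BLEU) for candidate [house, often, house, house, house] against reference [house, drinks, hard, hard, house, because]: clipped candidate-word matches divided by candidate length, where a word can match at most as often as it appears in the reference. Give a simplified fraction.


Reference word counts: {'because': 1, 'drinks': 1, 'hard': 2, 'house': 2}
Checking each candidate word (with clipping):
  'house' -> in reference (ref count 2, used 1/2) -> match (matches: 1)
  'often' -> not in reference -> no match (matches: 1)
  'house' -> in reference (ref count 2, used 2/2) -> match (matches: 2)
  'house' -> ref count 2 already used up (2/2) -> clipped, no match (matches: 2)
  'house' -> ref count 2 already used up (2/2) -> clipped, no match (matches: 2)
Clipped matches: 2, Candidate length: 5
Precision = 2/5

2/5


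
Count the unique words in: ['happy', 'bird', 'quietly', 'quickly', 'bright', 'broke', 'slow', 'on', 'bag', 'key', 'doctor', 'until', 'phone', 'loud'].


Listing all tokens and tracking unique types:
  Token 1: 'happy' -> NEW (unique so far: 1)
  Token 2: 'bird' -> NEW (unique so far: 2)
  Token 3: 'quietly' -> NEW (unique so far: 3)
  Token 4: 'quickly' -> NEW (unique so far: 4)
  Token 5: 'bright' -> NEW (unique so far: 5)
  Token 6: 'broke' -> NEW (unique so far: 6)
  Token 7: 'slow' -> NEW (unique so far: 7)
  Token 8: 'on' -> NEW (unique so far: 8)
  Token 9: 'bag' -> NEW (unique so far: 9)
  Token 10: 'key' -> NEW (unique so far: 10)
  Token 11: 'doctor' -> NEW (unique so far: 11)
  Token 12: 'until' -> NEW (unique so far: 12)
  Token 13: 'phone' -> NEW (unique so far: 13)
  Token 14: 'loud' -> NEW (unique so far: 14)
Unique types: ('bag', 'bird', 'bright', 'broke', 'doctor', 'happy', 'key', 'loud', 'on', 'phone', 'quickly', 'quietly', 'slow', 'until')
Vocabulary size: 14

14


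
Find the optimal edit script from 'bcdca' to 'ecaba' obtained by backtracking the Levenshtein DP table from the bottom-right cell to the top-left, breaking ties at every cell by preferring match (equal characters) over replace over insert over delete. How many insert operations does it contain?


Edit distance = 3. Backtracking from cell (5, 5) with preference match > replace > insert > delete,
then listing the resulting alignment 'bcdca' -> 'ecaba' left to right:
  Step 1: replace b->e
  Step 2: keep 'c'
  Step 3: replace d->a
  Step 4: replace c->b
  Step 5: keep 'a'
Total insertions: 0

0


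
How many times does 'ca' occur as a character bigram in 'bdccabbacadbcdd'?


Scanning 'bdccabbacadbcdd' for bigram 'ca':
  Position 0: 'bd' -> no
  Position 1: 'dc' -> no
  Position 2: 'cc' -> no
  Position 3: 'ca' -> MATCH
  Position 4: 'ab' -> no
  Position 5: 'bb' -> no
  Position 6: 'ba' -> no
  Position 7: 'ac' -> no
  Position 8: 'ca' -> MATCH
  Position 9: 'ad' -> no
  Position 10: 'db' -> no
  Position 11: 'bc' -> no
  Position 12: 'cd' -> no
  Position 13: 'dd' -> no
Total matches: 2

2


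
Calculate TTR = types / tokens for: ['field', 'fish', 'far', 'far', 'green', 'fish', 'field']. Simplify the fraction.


Tokens: 7
Unique types: ('far', 'field', 'fish', 'green') = 4
TTR = 4/7
Already in lowest terms.

4/7


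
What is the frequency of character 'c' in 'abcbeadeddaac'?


Scanning 'abcbeadeddaac' for 'c':
  Position 2: 'c' -> MATCH (count: 1)
  Position 12: 'c' -> MATCH (count: 2)
Total occurrences of 'c': 2

2


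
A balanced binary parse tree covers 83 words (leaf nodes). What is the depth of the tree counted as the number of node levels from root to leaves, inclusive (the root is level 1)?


In a balanced binary tree with n leaves the deepest leaf is ceil(log2(n)) edges below the root,
so counting node levels inclusive of root and leaves gives ceil(log2(n)) + 1 levels.
log2(83) = 6.3750
ceil(6.3750) = 7
levels = 7 + 1 = 8

8


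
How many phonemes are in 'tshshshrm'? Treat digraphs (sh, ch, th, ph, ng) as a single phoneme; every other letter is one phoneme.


Parsing 'tshshshrm' greedily, digraphs first:
  't' -> consonant phoneme (phonemes so far: 1)
  'sh' -> digraph (1 consonant phoneme) (phonemes so far: 2)
  'sh' -> digraph (1 consonant phoneme) (phonemes so far: 3)
  'sh' -> digraph (1 consonant phoneme) (phonemes so far: 4)
  'r' -> consonant phoneme (phonemes so far: 5)
  'm' -> consonant phoneme (phonemes so far: 6)
Total phonemes: 6

6


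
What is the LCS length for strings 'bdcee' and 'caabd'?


DP table for LCS of 'bdcee' and 'caabd':
       c  a  a  b  d
    0  0  0  0  0  0
  b 0  0  0  0  1  1
  d 0  0  0  0  1  2
  c 0  1  1  1  1  2
  e 0  1  1  1  1  2
  e 0  1  1  1  1  2
LCS: 'bd'
LCS length = 2

2


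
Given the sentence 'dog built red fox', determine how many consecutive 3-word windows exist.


Word trigrams from [4] words:
  Trigram 1: (dog built red)
  Trigram 2: (built red fox)
Total word trigrams: 4 - 2 = 2

2


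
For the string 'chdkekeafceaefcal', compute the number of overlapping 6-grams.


String 'chdkekeafceaefcal' has length L = 17.
Number of overlapping n-grams = L - n + 1
Substituting: 17 - 6 + 1 = 12

12


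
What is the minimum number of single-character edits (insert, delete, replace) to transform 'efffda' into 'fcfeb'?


Building DP table for s1='efffda' (len 6) and s2='fcfeb' (len 5):
       f  c  f  e  b
    0  1  2  3  4  5
  e 1  1  2  3  3  4
  f 2  1  2  2  3  4
  f 3  2  2  2  3  4
  f 4  3  3  2  3  4
  d 5  4  4  3  3  4
  a 6  5  5  4  4  4
Edit distance = dp[6][5] = 4

4


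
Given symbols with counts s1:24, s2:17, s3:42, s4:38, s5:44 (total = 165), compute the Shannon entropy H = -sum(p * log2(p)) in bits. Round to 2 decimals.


Computing entropy H = -sum(p_i * log2(p_i)):
  s1: p = 24/165 = 0.1455, -p*log2(p) = 0.4046
  s2: p = 17/165 = 0.1030, -p*log2(p) = 0.3378
  s3: p = 42/165 = 0.2545, -p*log2(p) = 0.5025
  s4: p = 38/165 = 0.2303, -p*log2(p) = 0.4879
  s5: p = 44/165 = 0.2667, -p*log2(p) = 0.5085
H = sum of terms = 2.2413
Rounded to 2 decimals: 2.24

2.24


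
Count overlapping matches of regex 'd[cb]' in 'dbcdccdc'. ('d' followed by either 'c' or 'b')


Pattern: d[cb] means 'd' followed by either 'c' or 'b'.
Scanning 'dbcdccdc' position-by-position:
  Pos 0: window 'db' -> MATCH
  Pos 1: window 'bc' -> no
  Pos 2: window 'cd' -> no
  Pos 3: window 'dc' -> MATCH
  Pos 4: window 'cc' -> no
  Pos 5: window 'cd' -> no
  Pos 6: window 'dc' -> MATCH
  Pos 7: window 'c' -> no
Total matches: 3

3


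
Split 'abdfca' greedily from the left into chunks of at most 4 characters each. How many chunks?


'abdfca' has 6 characters.
Chunking with max size 4:
  Chunk 1: 'abdf' (positions 0-3)
  Chunk 2: 'ca' (positions 4-5)
Total chunks: ceil(6 / 4) = 2

2


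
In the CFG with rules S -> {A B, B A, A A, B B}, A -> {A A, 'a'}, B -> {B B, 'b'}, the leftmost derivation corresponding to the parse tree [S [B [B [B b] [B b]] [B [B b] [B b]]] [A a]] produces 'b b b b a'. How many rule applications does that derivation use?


Every bracketed nonterminal node [X ...] in the tree is produced by exactly one rule application.
Reading the tree off as a leftmost derivation:
  Step 1: S  =>  B A   (applied S -> B A)
  Step 2: B A  =>  B B A   (applied B -> B B)
  Step 3: B B A  =>  B B B A   (applied B -> B B)
  Step 4: B B B A  =>  b B B A   (applied B -> b)
  Step 5: b B B A  =>  b b B A   (applied B -> b)
  Step 6: b b B A  =>  b b B B A   (applied B -> B B)
  Step 7: b b B B A  =>  b b b B A   (applied B -> b)
  Step 8: b b b B A  =>  b b b b A   (applied B -> b)
  Step 9: b b b b A  =>  b b b b a   (applied A -> a)
Final yield: b b b b a
Total rewrite steps: 9

9


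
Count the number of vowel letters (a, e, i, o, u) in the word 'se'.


Scanning each character of 'se':
  Position 1: 's' -> consonant (running count: 0)
  Position 2: 'e' -> vowel (running count: 1)
Total vowels: 1

1


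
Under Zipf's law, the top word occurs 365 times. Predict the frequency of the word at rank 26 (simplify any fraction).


Zipf's law: freq(rank) = f1 / rank
f1 = 365, rank = 26
freq = 365 / 26
GCD(365, 26) = 1
Simplified: 365/26

365/26


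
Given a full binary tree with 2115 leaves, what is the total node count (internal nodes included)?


Leaf nodes (terminals): 2115
Internal nodes = n - 1 = 2115 - 1 = 2114
Total = leaves + internal = 2115 + 2114 = 4229

4229


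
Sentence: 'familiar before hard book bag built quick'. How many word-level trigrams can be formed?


Word trigrams from [7] words:
  Trigram 1: (familiar before hard)
  Trigram 2: (before hard book)
  Trigram 3: (hard book bag)
  Trigram 4: (book bag built)
  Trigram 5: (bag built quick)
Total word trigrams: 7 - 2 = 5

5


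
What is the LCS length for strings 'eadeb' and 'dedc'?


DP table for LCS of 'eadeb' and 'dedc':
       d  e  d  c
    0  0  0  0  0
  e 0  0  1  1  1
  a 0  0  1  1  1
  d 0  1  1  2  2
  e 0  1  2  2  2
  b 0  1  2  2  2
LCS: 'ed'
LCS length = 2

2


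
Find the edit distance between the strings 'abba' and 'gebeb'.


Building DP table for s1='abba' (len 4) and s2='gebeb' (len 5):
       g  e  b  e  b
    0  1  2  3  4  5
  a 1  1  2  3  4  5
  b 2  2  2  2  3  4
  b 3  3  3  2  3  3
  a 4  4  4  3  3  4
Edit distance = dp[4][5] = 4

4


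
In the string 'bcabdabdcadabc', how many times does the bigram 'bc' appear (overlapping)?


Scanning 'bcabdabdcadabc' for bigram 'bc':
  Position 0: 'bc' -> MATCH
  Position 1: 'ca' -> no
  Position 2: 'ab' -> no
  Position 3: 'bd' -> no
  Position 4: 'da' -> no
  Position 5: 'ab' -> no
  Position 6: 'bd' -> no
  Position 7: 'dc' -> no
  Position 8: 'ca' -> no
  Position 9: 'ad' -> no
  Position 10: 'da' -> no
  Position 11: 'ab' -> no
  Position 12: 'bc' -> MATCH
Total matches: 2

2


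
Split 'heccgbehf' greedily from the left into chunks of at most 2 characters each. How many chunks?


'heccgbehf' has 9 characters.
Chunking with max size 2:
  Chunk 1: 'he' (positions 0-1)
  Chunk 2: 'cc' (positions 2-3)
  Chunk 3: 'gb' (positions 4-5)
  Chunk 4: 'eh' (positions 6-7)
  Chunk 5: 'f' (positions 8-8)
Total chunks: ceil(9 / 2) = 5

5


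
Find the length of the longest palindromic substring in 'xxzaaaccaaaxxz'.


Scanning 'xxzaaaccaaaxxz' for palindromic substrings.
Substring at positions 3-10: 'aaaccaaa'.
Check: reverse('aaaccaaa') = 'aaaccaaa' -> palindrome confirmed.
Neighbouring characters ('z' / 'x') break symmetry, so it cannot extend further.
No longer palindromic substring exists; longest length = 8

8


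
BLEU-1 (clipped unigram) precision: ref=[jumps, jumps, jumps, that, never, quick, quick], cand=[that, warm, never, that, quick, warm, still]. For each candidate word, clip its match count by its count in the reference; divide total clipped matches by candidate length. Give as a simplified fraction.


Reference word counts: {'jumps': 3, 'never': 1, 'quick': 2, 'that': 1}
Checking each candidate word (with clipping):
  'that' -> in reference (ref count 1, used 1/1) -> match (matches: 1)
  'warm' -> not in reference -> no match (matches: 1)
  'never' -> in reference (ref count 1, used 1/1) -> match (matches: 2)
  'that' -> ref count 1 already used up (1/1) -> clipped, no match (matches: 2)
  'quick' -> in reference (ref count 2, used 1/2) -> match (matches: 3)
  'warm' -> not in reference -> no match (matches: 3)
  'still' -> not in reference -> no match (matches: 3)
Clipped matches: 3, Candidate length: 7
Precision = 3/7

3/7


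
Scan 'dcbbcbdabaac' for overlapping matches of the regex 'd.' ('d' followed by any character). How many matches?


Pattern: d. means 'd' followed by any character.
Scanning 'dcbbcbdabaac' position-by-position:
  Pos 0: window 'dc' -> MATCH
  Pos 1: window 'cb' -> no
  Pos 2: window 'bb' -> no
  Pos 3: window 'bc' -> no
  Pos 4: window 'cb' -> no
  Pos 5: window 'bd' -> no
  Pos 6: window 'da' -> MATCH
  Pos 7: window 'ab' -> no
  Pos 8: window 'ba' -> no
  Pos 9: window 'aa' -> no
  Pos 10: window 'ac' -> no
  Pos 11: window 'c' -> no
Total matches: 2

2


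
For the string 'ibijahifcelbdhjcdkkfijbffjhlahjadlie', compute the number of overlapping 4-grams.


String 'ibijahifcelbdhjcdkkfijbffjhlahjadlie' has length L = 36.
Number of overlapping n-grams = L - n + 1
Substituting: 36 - 4 + 1 = 33

33


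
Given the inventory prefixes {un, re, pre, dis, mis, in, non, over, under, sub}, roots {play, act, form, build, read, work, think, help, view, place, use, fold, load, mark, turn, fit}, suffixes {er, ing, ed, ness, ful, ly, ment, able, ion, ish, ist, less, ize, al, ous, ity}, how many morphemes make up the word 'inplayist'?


Segmenting 'inplayist' against the inventory:
  'in' -> prefix (morpheme 1)
  'play' -> root (morpheme 2)
  'ist' -> suffix (morpheme 3)
Total morphemes: 3

3


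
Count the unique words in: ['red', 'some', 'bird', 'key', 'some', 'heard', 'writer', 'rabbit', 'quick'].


Listing all tokens and tracking unique types:
  Token 1: 'red' -> NEW (unique so far: 1)
  Token 2: 'some' -> NEW (unique so far: 2)
  Token 3: 'bird' -> NEW (unique so far: 3)
  Token 4: 'key' -> NEW (unique so far: 4)
  Token 5: 'some' -> duplicate (unique so far: 4)
  Token 6: 'heard' -> NEW (unique so far: 5)
  Token 7: 'writer' -> NEW (unique so far: 6)
  Token 8: 'rabbit' -> NEW (unique so far: 7)
  Token 9: 'quick' -> NEW (unique so far: 8)
Unique types: ('bird', 'heard', 'key', 'quick', 'rabbit', 'red', 'some', 'writer')
Vocabulary size: 8

8


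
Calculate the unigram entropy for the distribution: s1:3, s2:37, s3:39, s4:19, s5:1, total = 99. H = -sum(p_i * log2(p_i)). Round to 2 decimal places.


Computing entropy H = -sum(p_i * log2(p_i)):
  s1: p = 3/99 = 0.0303, -p*log2(p) = 0.1529
  s2: p = 37/99 = 0.3737, -p*log2(p) = 0.5307
  s3: p = 39/99 = 0.3939, -p*log2(p) = 0.5294
  s4: p = 19/99 = 0.1919, -p*log2(p) = 0.4570
  s5: p = 1/99 = 0.0101, -p*log2(p) = 0.0670
H = sum of terms = 1.7370
Rounded to 2 decimals: 1.74

1.74


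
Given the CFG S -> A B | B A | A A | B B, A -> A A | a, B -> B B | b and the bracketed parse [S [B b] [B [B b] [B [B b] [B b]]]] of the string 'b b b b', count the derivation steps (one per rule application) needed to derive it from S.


Every bracketed nonterminal node [X ...] in the tree is produced by exactly one rule application.
Reading the tree off as a leftmost derivation:
  Step 1: S  =>  B B   (applied S -> B B)
  Step 2: B B  =>  b B   (applied B -> b)
  Step 3: b B  =>  b B B   (applied B -> B B)
  Step 4: b B B  =>  b b B   (applied B -> b)
  Step 5: b b B  =>  b b B B   (applied B -> B B)
  Step 6: b b B B  =>  b b b B   (applied B -> b)
  Step 7: b b b B  =>  b b b b   (applied B -> b)
Final yield: b b b b
Total rewrite steps: 7

7


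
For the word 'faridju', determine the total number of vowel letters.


Scanning each character of 'faridju':
  Position 1: 'f' -> consonant (running count: 0)
  Position 2: 'a' -> vowel (running count: 1)
  Position 3: 'r' -> consonant (running count: 1)
  Position 4: 'i' -> vowel (running count: 2)
  Position 5: 'd' -> consonant (running count: 2)
  Position 6: 'j' -> consonant (running count: 2)
  Position 7: 'u' -> vowel (running count: 3)
Total vowels: 3

3


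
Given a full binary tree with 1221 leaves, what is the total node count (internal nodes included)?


Leaf nodes (terminals): 1221
Internal nodes = n - 1 = 1221 - 1 = 1220
Total = leaves + internal = 1221 + 1220 = 2441

2441


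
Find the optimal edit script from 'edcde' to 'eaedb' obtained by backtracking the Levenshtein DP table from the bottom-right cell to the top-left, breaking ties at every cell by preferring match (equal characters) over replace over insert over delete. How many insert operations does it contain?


Edit distance = 3. Backtracking from cell (5, 5) with preference match > replace > insert > delete,
then listing the resulting alignment 'edcde' -> 'eaedb' left to right:
  Step 1: keep 'e'
  Step 2: replace d->a
  Step 3: replace c->e
  Step 4: keep 'd'
  Step 5: replace e->b
Total insertions: 0

0


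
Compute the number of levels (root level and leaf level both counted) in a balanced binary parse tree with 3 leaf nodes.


In a balanced binary tree with n leaves the deepest leaf is ceil(log2(n)) edges below the root,
so counting node levels inclusive of root and leaves gives ceil(log2(n)) + 1 levels.
log2(3) = 1.5850
ceil(1.5850) = 2
levels = 2 + 1 = 3

3


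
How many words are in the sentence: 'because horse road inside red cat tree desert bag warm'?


Counting words by splitting on spaces:
  Word 1: 'because'
  Word 2: 'horse'
  Word 3: 'road'
  Word 4: 'inside'
  Word 5: 'red'
  Word 6: 'cat'
  Word 7: 'tree'
  Word 8: 'desert'
  Word 9: 'bag'
  Word 10: 'warm'
Total words: 10

10


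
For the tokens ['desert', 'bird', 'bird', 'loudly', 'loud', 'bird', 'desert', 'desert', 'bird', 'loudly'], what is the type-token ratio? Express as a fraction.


Tokens: 10
Unique types: ('bird', 'desert', 'loud', 'loudly') = 4
TTR = 4/10
Simplify: divide both by 2 -> 2/5
TTR = 2/5

2/5


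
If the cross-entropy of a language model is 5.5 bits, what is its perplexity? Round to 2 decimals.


Perplexity formula: PP = 2^H
H = 5.5
PP = 2^5.5
Decompose: 2^5.5 = 2^5 * 2^0.5 = 2^5 * sqrt(2)
2^5 = 32, sqrt(2) ~ 1.4142136
PP ~ 32 * 1.4142136 = 45.2548352
Rounded to 2 decimals: 45.25

45.25


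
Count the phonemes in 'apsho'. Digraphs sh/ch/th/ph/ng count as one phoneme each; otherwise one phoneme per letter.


Parsing 'apsho' greedily, digraphs first:
  'a' -> vowel phoneme (phonemes so far: 1)
  'p' -> consonant phoneme (phonemes so far: 2)
  'sh' -> digraph (1 consonant phoneme) (phonemes so far: 3)
  'o' -> vowel phoneme (phonemes so far: 4)
Total phonemes: 4

4


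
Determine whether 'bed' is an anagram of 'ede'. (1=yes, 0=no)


Sort characters of 'bed': 'bde'
Sort characters of 'ede': 'dee'
Sorted forms differ -> they are NOT anagrams
Result: 0

0


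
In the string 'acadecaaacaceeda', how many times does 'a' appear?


Scanning 'acadecaaacaceeda' for 'a':
  Position 0: 'a' -> MATCH (count: 1)
  Position 2: 'a' -> MATCH (count: 2)
  Position 6: 'a' -> MATCH (count: 3)
  Position 7: 'a' -> MATCH (count: 4)
  Position 8: 'a' -> MATCH (count: 5)
  Position 10: 'a' -> MATCH (count: 6)
  Position 15: 'a' -> MATCH (count: 7)
Total occurrences of 'a': 7

7


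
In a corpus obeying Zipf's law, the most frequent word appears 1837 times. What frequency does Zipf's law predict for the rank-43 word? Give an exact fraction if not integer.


Zipf's law: freq(rank) = f1 / rank
f1 = 1837, rank = 43
freq = 1837 / 43
GCD(1837, 43) = 1
Simplified: 1837/43

1837/43


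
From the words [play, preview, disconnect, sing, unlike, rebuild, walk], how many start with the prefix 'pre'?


Checking each word for prefix 'pre':
  'play' -> no (count: 0)
  'preview' -> YES, starts with 'pre' (count: 1)
  'disconnect' -> no (count: 1)
  'sing' -> no (count: 1)
  'unlike' -> no (count: 1)
  'rebuild' -> no (count: 1)
  'walk' -> no (count: 1)
Total with prefix 'pre': 1

1


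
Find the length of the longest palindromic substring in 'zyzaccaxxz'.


Scanning 'zyzaccaxxz' for palindromic substrings.
Substring at positions 3-6: 'acca'.
Check: reverse('acca') = 'acca' -> palindrome confirmed.
Neighbouring characters ('z' / 'x') break symmetry, so it cannot extend further.
No longer palindromic substring exists; longest length = 4

4


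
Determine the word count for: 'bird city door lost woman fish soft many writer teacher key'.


Counting words by splitting on spaces:
  Word 1: 'bird'
  Word 2: 'city'
  Word 3: 'door'
  Word 4: 'lost'
  Word 5: 'woman'
  Word 6: 'fish'
  Word 7: 'soft'
  Word 8: 'many'
  Word 9: 'writer'
  Word 10: 'teacher'
  Word 11: 'key'
Total words: 11

11


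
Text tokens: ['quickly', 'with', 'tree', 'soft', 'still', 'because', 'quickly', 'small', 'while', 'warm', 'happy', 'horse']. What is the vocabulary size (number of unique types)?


Listing all tokens and tracking unique types:
  Token 1: 'quickly' -> NEW (unique so far: 1)
  Token 2: 'with' -> NEW (unique so far: 2)
  Token 3: 'tree' -> NEW (unique so far: 3)
  Token 4: 'soft' -> NEW (unique so far: 4)
  Token 5: 'still' -> NEW (unique so far: 5)
  Token 6: 'because' -> NEW (unique so far: 6)
  Token 7: 'quickly' -> duplicate (unique so far: 6)
  Token 8: 'small' -> NEW (unique so far: 7)
  Token 9: 'while' -> NEW (unique so far: 8)
  Token 10: 'warm' -> NEW (unique so far: 9)
  Token 11: 'happy' -> NEW (unique so far: 10)
  Token 12: 'horse' -> NEW (unique so far: 11)
Unique types: ('because', 'happy', 'horse', 'quickly', 'small', 'soft', 'still', 'tree', 'warm', 'while', 'with')
Vocabulary size: 11

11


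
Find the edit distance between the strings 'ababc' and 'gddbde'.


Building DP table for s1='ababc' (len 5) and s2='gddbde' (len 6):
       g  d  d  b  d  e
    0  1  2  3  4  5  6
  a 1  1  2  3  4  5  6
  b 2  2  2  3  3  4  5
  a 3  3  3  3  4  4  5
  b 4  4  4  4  3  4  5
  c 5  5  5  5  4  4  5
Edit distance = dp[5][6] = 5

5


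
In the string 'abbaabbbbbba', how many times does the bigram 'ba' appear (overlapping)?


Scanning 'abbaabbbbbba' for bigram 'ba':
  Position 0: 'ab' -> no
  Position 1: 'bb' -> no
  Position 2: 'ba' -> MATCH
  Position 3: 'aa' -> no
  Position 4: 'ab' -> no
  Position 5: 'bb' -> no
  Position 6: 'bb' -> no
  Position 7: 'bb' -> no
  Position 8: 'bb' -> no
  Position 9: 'bb' -> no
  Position 10: 'ba' -> MATCH
Total matches: 2

2


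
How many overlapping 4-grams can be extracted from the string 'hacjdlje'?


String 'hacjdlje' has length L = 8.
Number of overlapping n-grams = L - n + 1
Substituting: 8 - 4 + 1 = 5

5


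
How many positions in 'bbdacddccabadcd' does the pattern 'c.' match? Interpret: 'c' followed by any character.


Pattern: c. means 'c' followed by any character.
Scanning 'bbdacddccabadcd' position-by-position:
  Pos 0: window 'bb' -> no
  Pos 1: window 'bd' -> no
  Pos 2: window 'da' -> no
  Pos 3: window 'ac' -> no
  Pos 4: window 'cd' -> MATCH
  Pos 5: window 'dd' -> no
  Pos 6: window 'dc' -> no
  Pos 7: window 'cc' -> MATCH
  Pos 8: window 'ca' -> MATCH
  Pos 9: window 'ab' -> no
  Pos 10: window 'ba' -> no
  Pos 11: window 'ad' -> no
  Pos 12: window 'dc' -> no
  Pos 13: window 'cd' -> MATCH
  Pos 14: window 'd' -> no
Total matches: 4

4


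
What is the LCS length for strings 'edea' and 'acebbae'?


DP table for LCS of 'edea' and 'acebbae':
       a  c  e  b  b  a  e
    0  0  0  0  0  0  0  0
  e 0  0  0  1  1  1  1  1
  d 0  0  0  1  1  1  1  1
  e 0  0  0  1  1  1  1  2
  a 0  1  1  1  1  1  2  2
LCS: 'ee'
LCS length = 2

2


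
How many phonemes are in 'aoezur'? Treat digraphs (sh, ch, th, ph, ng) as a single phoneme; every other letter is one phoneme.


Parsing 'aoezur' greedily, digraphs first:
  'a' -> vowel phoneme (phonemes so far: 1)
  'o' -> vowel phoneme (phonemes so far: 2)
  'e' -> vowel phoneme (phonemes so far: 3)
  'z' -> consonant phoneme (phonemes so far: 4)
  'u' -> vowel phoneme (phonemes so far: 5)
  'r' -> consonant phoneme (phonemes so far: 6)
Total phonemes: 6

6


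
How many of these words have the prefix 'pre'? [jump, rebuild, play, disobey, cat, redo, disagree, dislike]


Checking each word for prefix 'pre':
  'jump' -> no (count: 0)
  'rebuild' -> no (count: 0)
  'play' -> no (count: 0)
  'disobey' -> no (count: 0)
  'cat' -> no (count: 0)
  'redo' -> no (count: 0)
  'disagree' -> no (count: 0)
  'dislike' -> no (count: 0)
Total with prefix 'pre': 0

0


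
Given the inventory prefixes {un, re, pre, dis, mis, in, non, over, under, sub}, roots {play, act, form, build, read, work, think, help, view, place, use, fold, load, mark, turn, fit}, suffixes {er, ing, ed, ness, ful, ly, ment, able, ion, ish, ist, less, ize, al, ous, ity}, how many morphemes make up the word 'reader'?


Segmenting 'reader' against the inventory:
  'read' -> root (morpheme 1)
  'er' -> suffix (morpheme 2)
Total morphemes: 2

2


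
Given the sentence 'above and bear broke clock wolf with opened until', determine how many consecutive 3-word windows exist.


Word trigrams from [9] words:
  Trigram 1: (above and bear)
  Trigram 2: (and bear broke)
  Trigram 3: (bear broke clock)
  Trigram 4: (broke clock wolf)
  Trigram 5: (clock wolf with)
  Trigram 6: (wolf with opened)
  Trigram 7: (with opened until)
Total word trigrams: 9 - 2 = 7

7


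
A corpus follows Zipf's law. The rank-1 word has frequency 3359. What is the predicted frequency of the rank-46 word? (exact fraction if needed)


Zipf's law: freq(rank) = f1 / rank
f1 = 3359, rank = 46
freq = 3359 / 46
GCD(3359, 46) = 1
Simplified: 3359/46

3359/46


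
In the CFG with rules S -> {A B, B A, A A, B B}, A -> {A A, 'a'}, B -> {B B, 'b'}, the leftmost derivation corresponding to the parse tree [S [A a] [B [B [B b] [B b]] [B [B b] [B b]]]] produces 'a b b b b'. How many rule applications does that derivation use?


Every bracketed nonterminal node [X ...] in the tree is produced by exactly one rule application.
Reading the tree off as a leftmost derivation:
  Step 1: S  =>  A B   (applied S -> A B)
  Step 2: A B  =>  a B   (applied A -> a)
  Step 3: a B  =>  a B B   (applied B -> B B)
  Step 4: a B B  =>  a B B B   (applied B -> B B)
  Step 5: a B B B  =>  a b B B   (applied B -> b)
  Step 6: a b B B  =>  a b b B   (applied B -> b)
  Step 7: a b b B  =>  a b b B B   (applied B -> B B)
  Step 8: a b b B B  =>  a b b b B   (applied B -> b)
  Step 9: a b b b B  =>  a b b b b   (applied B -> b)
Final yield: a b b b b
Total rewrite steps: 9

9


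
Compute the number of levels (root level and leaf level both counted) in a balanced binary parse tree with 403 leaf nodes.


In a balanced binary tree with n leaves the deepest leaf is ceil(log2(n)) edges below the root,
so counting node levels inclusive of root and leaves gives ceil(log2(n)) + 1 levels.
log2(403) = 8.6546
ceil(8.6546) = 9
levels = 9 + 1 = 10

10


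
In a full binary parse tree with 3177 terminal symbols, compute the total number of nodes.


Leaf nodes (terminals): 3177
Internal nodes = n - 1 = 3177 - 1 = 3176
Total = leaves + internal = 3177 + 3176 = 6353

6353


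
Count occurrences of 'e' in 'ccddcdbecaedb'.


Scanning 'ccddcdbecaedb' for 'e':
  Position 7: 'e' -> MATCH (count: 1)
  Position 10: 'e' -> MATCH (count: 2)
Total occurrences of 'e': 2

2


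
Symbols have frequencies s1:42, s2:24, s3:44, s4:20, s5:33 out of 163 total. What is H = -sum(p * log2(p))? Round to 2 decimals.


Computing entropy H = -sum(p_i * log2(p_i)):
  s1: p = 42/163 = 0.2577, -p*log2(p) = 0.5041
  s2: p = 24/163 = 0.1472, -p*log2(p) = 0.4069
  s3: p = 44/163 = 0.2699, -p*log2(p) = 0.5100
  s4: p = 20/163 = 0.1227, -p*log2(p) = 0.3714
  s5: p = 33/163 = 0.2025, -p*log2(p) = 0.4665
H = sum of terms = 2.2589
Rounded to 2 decimals: 2.26

2.26


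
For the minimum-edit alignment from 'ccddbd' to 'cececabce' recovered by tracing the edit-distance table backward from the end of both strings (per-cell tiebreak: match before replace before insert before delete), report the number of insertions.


Edit distance = 6. Backtracking from cell (6, 9) with preference match > replace > insert > delete,
then listing the resulting alignment 'ccddbd' -> 'cececabce' left to right:
  Step 1: keep 'c'
  Step 2: insert 'e' [insertion #1]
  Step 3: keep 'c'
  Step 4: insert 'e' [insertion #2]
  Step 5: replace d->c
  Step 6: replace d->a
  Step 7: keep 'b'
  Step 8: insert 'c' [insertion #3]
  Step 9: replace d->e
Total insertions: 3

3


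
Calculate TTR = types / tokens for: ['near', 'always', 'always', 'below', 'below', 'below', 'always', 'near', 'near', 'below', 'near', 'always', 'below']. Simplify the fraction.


Tokens: 13
Unique types: ('always', 'below', 'near') = 3
TTR = 3/13
Already in lowest terms.

3/13


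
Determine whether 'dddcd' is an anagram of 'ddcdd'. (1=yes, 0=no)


Sort characters of 'dddcd': 'cdddd'
Sort characters of 'ddcdd': 'cdddd'
Sorted forms match -> they ARE anagrams
Result: 1

1


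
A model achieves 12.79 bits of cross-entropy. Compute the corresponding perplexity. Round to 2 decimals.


Perplexity formula: PP = 2^H
H = 12.79
PP = 2^12.79
Decompose: 2^12.79 = 2^12 * 2^0.79
2^12 = 4096, 2^0.79 ~ 1.7290745
PP ~ 4096 * 1.7290745 = 7082.2891520
Rounded to 2 decimals: 7082.29

7082.29


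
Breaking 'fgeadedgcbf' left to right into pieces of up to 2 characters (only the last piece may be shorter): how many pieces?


'fgeadedgcbf' has 11 characters.
Chunking with max size 2:
  Chunk 1: 'fg' (positions 0-1)
  Chunk 2: 'ea' (positions 2-3)
  Chunk 3: 'de' (positions 4-5)
  Chunk 4: 'dg' (positions 6-7)
  Chunk 5: 'cb' (positions 8-9)
  Chunk 6: 'f' (positions 10-10)
Total chunks: ceil(11 / 2) = 6

6


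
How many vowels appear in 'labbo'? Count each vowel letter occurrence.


Scanning each character of 'labbo':
  Position 1: 'l' -> consonant (running count: 0)
  Position 2: 'a' -> vowel (running count: 1)
  Position 3: 'b' -> consonant (running count: 1)
  Position 4: 'b' -> consonant (running count: 1)
  Position 5: 'o' -> vowel (running count: 2)
Total vowels: 2

2


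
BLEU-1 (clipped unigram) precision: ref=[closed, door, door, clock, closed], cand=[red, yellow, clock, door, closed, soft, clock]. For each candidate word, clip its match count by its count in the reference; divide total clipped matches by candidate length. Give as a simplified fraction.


Reference word counts: {'clock': 1, 'closed': 2, 'door': 2}
Checking each candidate word (with clipping):
  'red' -> not in reference -> no match (matches: 0)
  'yellow' -> not in reference -> no match (matches: 0)
  'clock' -> in reference (ref count 1, used 1/1) -> match (matches: 1)
  'door' -> in reference (ref count 2, used 1/2) -> match (matches: 2)
  'closed' -> in reference (ref count 2, used 1/2) -> match (matches: 3)
  'soft' -> not in reference -> no match (matches: 3)
  'clock' -> ref count 1 already used up (1/1) -> clipped, no match (matches: 3)
Clipped matches: 3, Candidate length: 7
Precision = 3/7

3/7


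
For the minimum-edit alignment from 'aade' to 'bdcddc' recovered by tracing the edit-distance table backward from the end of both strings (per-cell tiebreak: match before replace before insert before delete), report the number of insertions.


Edit distance = 5. Backtracking from cell (4, 6) with preference match > replace > insert > delete,
then listing the resulting alignment 'aade' -> 'bdcddc' left to right:
  Step 1: insert 'b' [insertion #1]
  Step 2: insert 'd' [insertion #2]
  Step 3: replace a->c
  Step 4: replace a->d
  Step 5: keep 'd'
  Step 6: replace e->c
Total insertions: 2

2


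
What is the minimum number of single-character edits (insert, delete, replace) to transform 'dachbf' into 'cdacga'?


Building DP table for s1='dachbf' (len 6) and s2='cdacga' (len 6):
       c  d  a  c  g  a
    0  1  2  3  4  5  6
  d 1  1  1  2  3  4  5
  a 2  2  2  1  2  3  4
  c 3  2  3  2  1  2  3
  h 4  3  3  3  2  2  3
  b 5  4  4  4  3  3  3
  f 6  5  5  5  4  4  4
Edit distance = dp[6][6] = 4

4


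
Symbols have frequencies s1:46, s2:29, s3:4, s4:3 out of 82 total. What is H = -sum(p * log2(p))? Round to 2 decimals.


Computing entropy H = -sum(p_i * log2(p_i)):
  s1: p = 46/82 = 0.5610, -p*log2(p) = 0.4678
  s2: p = 29/82 = 0.3537, -p*log2(p) = 0.5303
  s3: p = 4/82 = 0.0488, -p*log2(p) = 0.2126
  s4: p = 3/82 = 0.0366, -p*log2(p) = 0.1746
H = sum of terms = 1.3853
Rounded to 2 decimals: 1.39

1.39


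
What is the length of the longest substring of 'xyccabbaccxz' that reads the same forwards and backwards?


Scanning 'xyccabbaccxz' for palindromic substrings.
Substring at positions 2-9: 'ccabbacc'.
Check: reverse('ccabbacc') = 'ccabbacc' -> palindrome confirmed.
Neighbouring characters ('y' / 'x') break symmetry, so it cannot extend further.
No longer palindromic substring exists; longest length = 8

8


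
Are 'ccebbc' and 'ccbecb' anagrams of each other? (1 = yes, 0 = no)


Sort characters of 'ccebbc': 'bbccce'
Sort characters of 'ccbecb': 'bbccce'
Sorted forms match -> they ARE anagrams
Result: 1

1


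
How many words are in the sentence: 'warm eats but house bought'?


Counting words by splitting on spaces:
  Word 1: 'warm'
  Word 2: 'eats'
  Word 3: 'but'
  Word 4: 'house'
  Word 5: 'bought'
Total words: 5

5


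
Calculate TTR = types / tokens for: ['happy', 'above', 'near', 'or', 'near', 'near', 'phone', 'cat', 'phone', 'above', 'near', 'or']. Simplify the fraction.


Tokens: 12
Unique types: ('above', 'cat', 'happy', 'near', 'or', 'phone') = 6
TTR = 6/12
Simplify: divide both by 6 -> 1/2
TTR = 1/2

1/2


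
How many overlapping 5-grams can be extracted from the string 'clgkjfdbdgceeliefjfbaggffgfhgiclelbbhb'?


String 'clgkjfdbdgceeliefjfbaggffgfhgiclelbbhb' has length L = 38.
Number of overlapping n-grams = L - n + 1
Substituting: 38 - 5 + 1 = 34

34


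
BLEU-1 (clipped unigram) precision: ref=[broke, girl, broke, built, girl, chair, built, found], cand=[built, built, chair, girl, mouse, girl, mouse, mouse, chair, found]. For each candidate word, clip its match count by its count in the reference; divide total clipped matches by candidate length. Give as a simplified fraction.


Reference word counts: {'broke': 2, 'built': 2, 'chair': 1, 'found': 1, 'girl': 2}
Checking each candidate word (with clipping):
  'built' -> in reference (ref count 2, used 1/2) -> match (matches: 1)
  'built' -> in reference (ref count 2, used 2/2) -> match (matches: 2)
  'chair' -> in reference (ref count 1, used 1/1) -> match (matches: 3)
  'girl' -> in reference (ref count 2, used 1/2) -> match (matches: 4)
  'mouse' -> not in reference -> no match (matches: 4)
  'girl' -> in reference (ref count 2, used 2/2) -> match (matches: 5)
  'mouse' -> not in reference -> no match (matches: 5)
  'mouse' -> not in reference -> no match (matches: 5)
  'chair' -> ref count 1 already used up (1/1) -> clipped, no match (matches: 5)
  'found' -> in reference (ref count 1, used 1/1) -> match (matches: 6)
Clipped matches: 6, Candidate length: 10
Precision = 6/10 = 3/5

3/5


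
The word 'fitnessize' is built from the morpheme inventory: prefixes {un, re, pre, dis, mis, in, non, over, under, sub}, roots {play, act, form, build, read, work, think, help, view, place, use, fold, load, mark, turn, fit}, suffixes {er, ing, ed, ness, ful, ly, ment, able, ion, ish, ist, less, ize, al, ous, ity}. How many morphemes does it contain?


Segmenting 'fitnessize' against the inventory:
  'fit' -> root (morpheme 1)
  'ness' -> suffix (morpheme 2)
  'ize' -> suffix (morpheme 3)
Total morphemes: 3

3


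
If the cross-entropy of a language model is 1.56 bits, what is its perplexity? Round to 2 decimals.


Perplexity formula: PP = 2^H
H = 1.56
PP = 2^1.56
Decompose: 2^1.56 = 2^1 * 2^0.56
2^1 = 2, 2^0.56 ~ 1.4742692
PP ~ 2 * 1.4742692 = 2.9485384
Rounded to 2 decimals: 2.95

2.95


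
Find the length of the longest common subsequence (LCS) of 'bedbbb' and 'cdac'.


DP table for LCS of 'bedbbb' and 'cdac':
       c  d  a  c
    0  0  0  0  0
  b 0  0  0  0  0
  e 0  0  0  0  0
  d 0  0  1  1  1
  b 0  0  1  1  1
  b 0  0  1  1  1
  b 0  0  1  1  1
LCS: 'd'
LCS length = 1

1


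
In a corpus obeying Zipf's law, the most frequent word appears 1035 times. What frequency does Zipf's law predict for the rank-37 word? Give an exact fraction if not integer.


Zipf's law: freq(rank) = f1 / rank
f1 = 1035, rank = 37
freq = 1035 / 37
GCD(1035, 37) = 1
Simplified: 1035/37

1035/37
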